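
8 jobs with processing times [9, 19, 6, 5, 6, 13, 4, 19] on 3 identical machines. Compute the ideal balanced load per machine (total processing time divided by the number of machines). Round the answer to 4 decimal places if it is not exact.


Total processing time = 9 + 19 + 6 + 5 + 6 + 13 + 4 + 19 = 81
Number of machines = 3
Ideal balanced load = 81 / 3 = 27.0

27.0


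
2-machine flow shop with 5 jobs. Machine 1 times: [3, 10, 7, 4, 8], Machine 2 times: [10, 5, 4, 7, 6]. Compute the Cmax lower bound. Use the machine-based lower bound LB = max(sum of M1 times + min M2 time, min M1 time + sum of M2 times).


LB1 = sum(M1 times) + min(M2 times) = 32 + 4 = 36
LB2 = min(M1 times) + sum(M2 times) = 3 + 32 = 35
Lower bound = max(LB1, LB2) = max(36, 35) = 36

36


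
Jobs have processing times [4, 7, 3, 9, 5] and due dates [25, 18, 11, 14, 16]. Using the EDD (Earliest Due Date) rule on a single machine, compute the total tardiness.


Sort by due date (EDD order): [(3, 11), (9, 14), (5, 16), (7, 18), (4, 25)]
Compute completion times and tardiness:
  Job 1: p=3, d=11, C=3, tardiness=max(0,3-11)=0
  Job 2: p=9, d=14, C=12, tardiness=max(0,12-14)=0
  Job 3: p=5, d=16, C=17, tardiness=max(0,17-16)=1
  Job 4: p=7, d=18, C=24, tardiness=max(0,24-18)=6
  Job 5: p=4, d=25, C=28, tardiness=max(0,28-25)=3
Total tardiness = 10

10


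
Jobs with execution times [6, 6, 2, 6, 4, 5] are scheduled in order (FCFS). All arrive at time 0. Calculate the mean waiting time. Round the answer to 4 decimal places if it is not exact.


FCFS order (as given): [6, 6, 2, 6, 4, 5]
Waiting times:
  Job 1: wait = 0
  Job 2: wait = 6
  Job 3: wait = 12
  Job 4: wait = 14
  Job 5: wait = 20
  Job 6: wait = 24
Sum of waiting times = 76
Average waiting time = 76/6 = 12.6667

12.6667


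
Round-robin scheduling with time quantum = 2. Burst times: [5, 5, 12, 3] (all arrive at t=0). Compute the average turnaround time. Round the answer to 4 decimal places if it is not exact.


Time quantum = 2
Execution trace:
  J1 runs 2 units, time = 2
  J2 runs 2 units, time = 4
  J3 runs 2 units, time = 6
  J4 runs 2 units, time = 8
  J1 runs 2 units, time = 10
  J2 runs 2 units, time = 12
  J3 runs 2 units, time = 14
  J4 runs 1 units, time = 15
  J1 runs 1 units, time = 16
  J2 runs 1 units, time = 17
  J3 runs 2 units, time = 19
  J3 runs 2 units, time = 21
  J3 runs 2 units, time = 23
  J3 runs 2 units, time = 25
Finish times: [16, 17, 25, 15]
Average turnaround = 73/4 = 18.25

18.25


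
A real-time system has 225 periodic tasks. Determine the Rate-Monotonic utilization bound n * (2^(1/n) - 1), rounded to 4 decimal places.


Compute 2^(1/225) = 1.0030854042
Subtract 1: 1.0030854042 - 1 = 0.0030854042
Multiply by n: 225 * 0.0030854042 = 0.6942159450
Round to 4 dp: 0.6942

0.6942


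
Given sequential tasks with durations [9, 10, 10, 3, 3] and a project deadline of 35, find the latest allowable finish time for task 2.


LF(activity 2) = deadline - sum of successor durations
Successors: activities 3 through 5 with durations [10, 3, 3]
Sum of successor durations = 16
LF = 35 - 16 = 19

19


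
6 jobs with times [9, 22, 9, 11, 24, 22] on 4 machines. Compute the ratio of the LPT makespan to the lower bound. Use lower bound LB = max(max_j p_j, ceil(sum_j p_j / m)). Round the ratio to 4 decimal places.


LPT order: [24, 22, 22, 11, 9, 9]
Machine loads after assignment: [24, 22, 22, 29]
LPT makespan = 29
Lower bound = max(max_job, ceil(total/4)) = max(24, 25) = 25
Ratio = 29 / 25 = 1.16

1.16


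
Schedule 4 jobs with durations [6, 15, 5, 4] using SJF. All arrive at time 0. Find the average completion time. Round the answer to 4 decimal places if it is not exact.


SJF order (ascending): [4, 5, 6, 15]
Completion times:
  Job 1: burst=4, C=4
  Job 2: burst=5, C=9
  Job 3: burst=6, C=15
  Job 4: burst=15, C=30
Average completion = 58/4 = 14.5

14.5


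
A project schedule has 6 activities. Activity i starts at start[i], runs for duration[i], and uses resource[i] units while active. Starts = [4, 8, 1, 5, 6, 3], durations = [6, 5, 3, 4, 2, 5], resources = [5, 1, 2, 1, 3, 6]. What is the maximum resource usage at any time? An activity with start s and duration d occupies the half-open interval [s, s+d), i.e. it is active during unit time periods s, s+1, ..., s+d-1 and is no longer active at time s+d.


Each activity i is active on [start_i, start_i + duration_i).
Compute total resource usage per time slot:
  t=0: active resources = [], total = 0
  t=1: active resources = [2], total = 2
  t=2: active resources = [2], total = 2
  t=3: active resources = [2, 6], total = 8
  t=4: active resources = [5, 6], total = 11
  t=5: active resources = [5, 1, 6], total = 12
  t=6: active resources = [5, 1, 3, 6], total = 15
  t=7: active resources = [5, 1, 3, 6], total = 15
  t=8: active resources = [5, 1, 1], total = 7
  t=9: active resources = [5, 1], total = 6
  t=10: active resources = [1], total = 1
  t=11: active resources = [1], total = 1
  t=12: active resources = [1], total = 1
Peak resource demand = 15

15


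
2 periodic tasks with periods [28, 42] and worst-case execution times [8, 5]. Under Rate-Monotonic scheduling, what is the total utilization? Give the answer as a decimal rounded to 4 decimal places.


Compute individual utilizations (exact fractions):
  Task 1: C/T = 8/28 = 2/7 (approx. 0.2857)
  Task 2: C/T = 5/42 (approx. 0.119)
Total utilization U = 2/7 + 5/42 = 17/42
Rounded to 4 decimal places: U = 0.4048
RM (Liu & Layland) bound for 2 tasks = 0.828427; compare with U = 17/42 (approx. 0.404762)
U <= bound, so schedulable by RM sufficient condition.

0.4048


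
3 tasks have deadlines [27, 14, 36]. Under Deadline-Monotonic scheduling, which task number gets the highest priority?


Sort tasks by relative deadline (ascending):
  Task 2: deadline = 14
  Task 1: deadline = 27
  Task 3: deadline = 36
Priority order (highest first): [2, 1, 3]
Highest priority task = 2

2


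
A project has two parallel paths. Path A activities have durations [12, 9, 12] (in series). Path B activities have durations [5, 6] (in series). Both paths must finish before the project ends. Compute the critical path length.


Path A total = 12 + 9 + 12 = 33
Path B total = 5 + 6 = 11
Critical path = longest path = max(33, 11) = 33

33


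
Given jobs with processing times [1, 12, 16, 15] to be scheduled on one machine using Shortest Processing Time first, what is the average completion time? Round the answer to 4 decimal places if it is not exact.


Sort jobs by processing time (SPT order): [1, 12, 15, 16]
Compute completion times sequentially:
  Job 1: processing = 1, completes at 1
  Job 2: processing = 12, completes at 13
  Job 3: processing = 15, completes at 28
  Job 4: processing = 16, completes at 44
Sum of completion times = 86
Average completion time = 86/4 = 21.5

21.5


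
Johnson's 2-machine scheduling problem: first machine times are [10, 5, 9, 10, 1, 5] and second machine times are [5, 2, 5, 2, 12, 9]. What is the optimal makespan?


Apply Johnson's rule:
  Group 1 (a <= b): [(5, 1, 12), (6, 5, 9)]
  Group 2 (a > b): [(1, 10, 5), (3, 9, 5), (2, 5, 2), (4, 10, 2)]
Optimal job order: [5, 6, 1, 3, 2, 4]
Schedule:
  Job 5: M1 done at 1, M2 done at 13
  Job 6: M1 done at 6, M2 done at 22
  Job 1: M1 done at 16, M2 done at 27
  Job 3: M1 done at 25, M2 done at 32
  Job 2: M1 done at 30, M2 done at 34
  Job 4: M1 done at 40, M2 done at 42
Makespan = 42

42


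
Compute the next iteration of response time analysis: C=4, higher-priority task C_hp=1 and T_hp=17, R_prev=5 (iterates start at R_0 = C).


R_next = C + ceil(R_prev / T_hp) * C_hp
ceil(5 / 17) = ceil(0.2941) = 1
Interference = 1 * 1 = 1
R_next = 4 + 1 = 5
R_next = R_prev, so the iteration has converged (response time = 5).

5


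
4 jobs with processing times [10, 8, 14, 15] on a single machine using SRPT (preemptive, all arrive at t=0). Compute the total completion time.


Since all jobs arrive at t=0, SRPT equals SPT ordering.
SPT order: [8, 10, 14, 15]
Completion times:
  Job 1: p=8, C=8
  Job 2: p=10, C=18
  Job 3: p=14, C=32
  Job 4: p=15, C=47
Total completion time = 8 + 18 + 32 + 47 = 105

105


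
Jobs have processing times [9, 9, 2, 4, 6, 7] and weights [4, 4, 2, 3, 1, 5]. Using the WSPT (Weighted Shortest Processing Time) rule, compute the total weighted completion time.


Compute p/w ratios and sort ascending (WSPT): [(2, 2), (4, 3), (7, 5), (9, 4), (9, 4), (6, 1)]
Compute weighted completion times:
  Job (p=2,w=2): C=2, w*C=2*2=4
  Job (p=4,w=3): C=6, w*C=3*6=18
  Job (p=7,w=5): C=13, w*C=5*13=65
  Job (p=9,w=4): C=22, w*C=4*22=88
  Job (p=9,w=4): C=31, w*C=4*31=124
  Job (p=6,w=1): C=37, w*C=1*37=37
Total weighted completion time = 336

336


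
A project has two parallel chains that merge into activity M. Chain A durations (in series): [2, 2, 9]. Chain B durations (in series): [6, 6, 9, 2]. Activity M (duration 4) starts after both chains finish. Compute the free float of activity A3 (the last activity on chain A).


ES(A3) = sum of predecessors on chain A = 4
EF(A3) = ES + duration = 4 + 9 = 13
Successor of A3 is M. ES(M) = max(sum(A), sum(B)) = max(13, 23) = 23
Free float = ES(successor) - EF(current) = 23 - 13 = 10

10


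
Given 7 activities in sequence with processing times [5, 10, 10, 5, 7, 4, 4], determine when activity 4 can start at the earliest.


Activity 4 starts after activities 1 through 3 complete.
Predecessor durations: [5, 10, 10]
ES = 5 + 10 + 10 = 25

25


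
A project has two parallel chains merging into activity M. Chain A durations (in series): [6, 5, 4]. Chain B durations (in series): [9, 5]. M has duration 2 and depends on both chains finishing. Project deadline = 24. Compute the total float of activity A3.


Forward pass: ES(A3) = sum of predecessors on chain A = 11
EF = ES + duration = 11 + 4 = 15
Backward pass: LF(M) = deadline = 24; LS(M) = 24 - 2 = 22
LF(A3) = LS(M) - sum(successors on chain A) = 22 - 0 = 22
LS = LF - duration = 22 - 4 = 18
Total float = LS - ES = 18 - 11 = 7

7


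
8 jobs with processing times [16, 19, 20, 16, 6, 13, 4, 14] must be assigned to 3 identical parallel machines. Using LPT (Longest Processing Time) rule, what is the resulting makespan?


Sort jobs in decreasing order (LPT): [20, 19, 16, 16, 14, 13, 6, 4]
Assign each job to the least loaded machine:
  Machine 1: jobs [20, 13, 4], load = 37
  Machine 2: jobs [19, 14], load = 33
  Machine 3: jobs [16, 16, 6], load = 38
Makespan = max load = 38

38


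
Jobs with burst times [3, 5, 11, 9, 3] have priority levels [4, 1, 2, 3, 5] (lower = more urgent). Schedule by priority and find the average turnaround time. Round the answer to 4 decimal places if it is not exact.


Sort by priority (ascending = highest first):
Order: [(1, 5), (2, 11), (3, 9), (4, 3), (5, 3)]
Completion times:
  Priority 1, burst=5, C=5
  Priority 2, burst=11, C=16
  Priority 3, burst=9, C=25
  Priority 4, burst=3, C=28
  Priority 5, burst=3, C=31
Average turnaround = 105/5 = 21.0

21.0


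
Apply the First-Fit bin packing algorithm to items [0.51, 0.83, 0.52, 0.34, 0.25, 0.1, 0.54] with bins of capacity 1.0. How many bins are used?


Place items sequentially using First-Fit:
  Item 0.51 -> new Bin 1
  Item 0.83 -> new Bin 2
  Item 0.52 -> new Bin 3
  Item 0.34 -> Bin 1 (now 0.85)
  Item 0.25 -> Bin 3 (now 0.77)
  Item 0.1 -> Bin 1 (now 0.95)
  Item 0.54 -> new Bin 4
Total bins used = 4

4


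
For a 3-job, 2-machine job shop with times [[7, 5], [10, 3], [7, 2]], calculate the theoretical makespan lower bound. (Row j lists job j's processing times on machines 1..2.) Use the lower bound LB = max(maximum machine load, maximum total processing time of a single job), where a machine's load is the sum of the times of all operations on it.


Machine loads:
  Machine 1: 7 + 10 + 7 = 24
  Machine 2: 5 + 3 + 2 = 10
Max machine load = 24
Job totals:
  Job 1: 12
  Job 2: 13
  Job 3: 9
Max job total = 13
Lower bound = max(24, 13) = 24

24


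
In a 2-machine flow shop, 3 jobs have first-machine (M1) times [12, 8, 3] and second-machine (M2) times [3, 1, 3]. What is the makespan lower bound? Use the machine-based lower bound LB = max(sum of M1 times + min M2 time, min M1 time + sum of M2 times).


LB1 = sum(M1 times) + min(M2 times) = 23 + 1 = 24
LB2 = min(M1 times) + sum(M2 times) = 3 + 7 = 10
Lower bound = max(LB1, LB2) = max(24, 10) = 24

24


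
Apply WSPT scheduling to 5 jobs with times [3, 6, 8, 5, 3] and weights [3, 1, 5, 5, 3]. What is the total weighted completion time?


Compute p/w ratios and sort ascending (WSPT): [(3, 3), (5, 5), (3, 3), (8, 5), (6, 1)]
Compute weighted completion times:
  Job (p=3,w=3): C=3, w*C=3*3=9
  Job (p=5,w=5): C=8, w*C=5*8=40
  Job (p=3,w=3): C=11, w*C=3*11=33
  Job (p=8,w=5): C=19, w*C=5*19=95
  Job (p=6,w=1): C=25, w*C=1*25=25
Total weighted completion time = 202

202


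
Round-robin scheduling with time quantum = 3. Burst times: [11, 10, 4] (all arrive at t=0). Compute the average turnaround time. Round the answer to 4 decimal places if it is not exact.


Time quantum = 3
Execution trace:
  J1 runs 3 units, time = 3
  J2 runs 3 units, time = 6
  J3 runs 3 units, time = 9
  J1 runs 3 units, time = 12
  J2 runs 3 units, time = 15
  J3 runs 1 units, time = 16
  J1 runs 3 units, time = 19
  J2 runs 3 units, time = 22
  J1 runs 2 units, time = 24
  J2 runs 1 units, time = 25
Finish times: [24, 25, 16]
Average turnaround = 65/3 = 21.6667

21.6667


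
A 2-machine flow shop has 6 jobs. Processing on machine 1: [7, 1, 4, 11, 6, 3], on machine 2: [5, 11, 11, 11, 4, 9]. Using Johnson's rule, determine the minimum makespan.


Apply Johnson's rule:
  Group 1 (a <= b): [(2, 1, 11), (6, 3, 9), (3, 4, 11), (4, 11, 11)]
  Group 2 (a > b): [(1, 7, 5), (5, 6, 4)]
Optimal job order: [2, 6, 3, 4, 1, 5]
Schedule:
  Job 2: M1 done at 1, M2 done at 12
  Job 6: M1 done at 4, M2 done at 21
  Job 3: M1 done at 8, M2 done at 32
  Job 4: M1 done at 19, M2 done at 43
  Job 1: M1 done at 26, M2 done at 48
  Job 5: M1 done at 32, M2 done at 52
Makespan = 52

52


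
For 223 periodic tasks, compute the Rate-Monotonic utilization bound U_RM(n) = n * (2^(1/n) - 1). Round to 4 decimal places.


Compute 2^(1/223) = 1.0031131190
Subtract 1: 1.0031131190 - 1 = 0.0031131190
Multiply by n: 223 * 0.0031131190 = 0.6942255370
Round to 4 dp: 0.6942

0.6942


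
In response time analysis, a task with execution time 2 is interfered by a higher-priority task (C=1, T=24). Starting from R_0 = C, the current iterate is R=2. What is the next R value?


R_next = C + ceil(R_prev / T_hp) * C_hp
ceil(2 / 24) = ceil(0.0833) = 1
Interference = 1 * 1 = 1
R_next = 2 + 1 = 3

3


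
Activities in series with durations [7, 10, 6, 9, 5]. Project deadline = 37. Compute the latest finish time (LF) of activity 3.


LF(activity 3) = deadline - sum of successor durations
Successors: activities 4 through 5 with durations [9, 5]
Sum of successor durations = 14
LF = 37 - 14 = 23

23


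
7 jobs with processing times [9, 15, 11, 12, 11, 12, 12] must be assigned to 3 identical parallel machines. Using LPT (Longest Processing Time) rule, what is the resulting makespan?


Sort jobs in decreasing order (LPT): [15, 12, 12, 12, 11, 11, 9]
Assign each job to the least loaded machine:
  Machine 1: jobs [15, 11], load = 26
  Machine 2: jobs [12, 12], load = 24
  Machine 3: jobs [12, 11, 9], load = 32
Makespan = max load = 32

32


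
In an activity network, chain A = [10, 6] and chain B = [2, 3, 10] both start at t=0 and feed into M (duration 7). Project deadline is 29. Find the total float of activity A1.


Forward pass: ES(A1) = sum of predecessors on chain A = 0
EF = ES + duration = 0 + 10 = 10
Backward pass: LF(M) = deadline = 29; LS(M) = 29 - 7 = 22
LF(A1) = LS(M) - sum(successors on chain A) = 22 - 6 = 16
LS = LF - duration = 16 - 10 = 6
Total float = LS - ES = 6 - 0 = 6

6


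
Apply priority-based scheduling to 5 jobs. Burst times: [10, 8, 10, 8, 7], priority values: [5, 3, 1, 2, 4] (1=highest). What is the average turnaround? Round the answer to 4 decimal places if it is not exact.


Sort by priority (ascending = highest first):
Order: [(1, 10), (2, 8), (3, 8), (4, 7), (5, 10)]
Completion times:
  Priority 1, burst=10, C=10
  Priority 2, burst=8, C=18
  Priority 3, burst=8, C=26
  Priority 4, burst=7, C=33
  Priority 5, burst=10, C=43
Average turnaround = 130/5 = 26.0

26.0


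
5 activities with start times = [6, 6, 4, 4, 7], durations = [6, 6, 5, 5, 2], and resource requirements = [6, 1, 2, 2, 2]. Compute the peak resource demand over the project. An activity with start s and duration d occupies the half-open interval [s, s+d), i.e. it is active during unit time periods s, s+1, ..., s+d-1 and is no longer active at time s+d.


Each activity i is active on [start_i, start_i + duration_i).
Compute total resource usage per time slot:
  t=0: active resources = [], total = 0
  t=1: active resources = [], total = 0
  t=2: active resources = [], total = 0
  t=3: active resources = [], total = 0
  t=4: active resources = [2, 2], total = 4
  t=5: active resources = [2, 2], total = 4
  t=6: active resources = [6, 1, 2, 2], total = 11
  t=7: active resources = [6, 1, 2, 2, 2], total = 13
  t=8: active resources = [6, 1, 2, 2, 2], total = 13
  t=9: active resources = [6, 1], total = 7
  t=10: active resources = [6, 1], total = 7
  t=11: active resources = [6, 1], total = 7
Peak resource demand = 13

13


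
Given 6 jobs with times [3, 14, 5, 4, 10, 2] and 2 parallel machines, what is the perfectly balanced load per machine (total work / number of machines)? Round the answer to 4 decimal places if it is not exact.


Total processing time = 3 + 14 + 5 + 4 + 10 + 2 = 38
Number of machines = 2
Ideal balanced load = 38 / 2 = 19.0

19.0


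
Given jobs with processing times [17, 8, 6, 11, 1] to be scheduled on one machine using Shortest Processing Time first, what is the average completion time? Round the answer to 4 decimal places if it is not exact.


Sort jobs by processing time (SPT order): [1, 6, 8, 11, 17]
Compute completion times sequentially:
  Job 1: processing = 1, completes at 1
  Job 2: processing = 6, completes at 7
  Job 3: processing = 8, completes at 15
  Job 4: processing = 11, completes at 26
  Job 5: processing = 17, completes at 43
Sum of completion times = 92
Average completion time = 92/5 = 18.4

18.4


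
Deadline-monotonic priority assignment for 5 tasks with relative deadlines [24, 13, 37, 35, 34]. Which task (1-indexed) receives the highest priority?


Sort tasks by relative deadline (ascending):
  Task 2: deadline = 13
  Task 1: deadline = 24
  Task 5: deadline = 34
  Task 4: deadline = 35
  Task 3: deadline = 37
Priority order (highest first): [2, 1, 5, 4, 3]
Highest priority task = 2

2


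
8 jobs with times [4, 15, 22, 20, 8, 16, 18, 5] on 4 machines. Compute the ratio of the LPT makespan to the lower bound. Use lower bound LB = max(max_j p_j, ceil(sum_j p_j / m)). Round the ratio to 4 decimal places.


LPT order: [22, 20, 18, 16, 15, 8, 5, 4]
Machine loads after assignment: [26, 25, 26, 31]
LPT makespan = 31
Lower bound = max(max_job, ceil(total/4)) = max(22, 27) = 27
Ratio = 31 / 27 = 1.1481

1.1481


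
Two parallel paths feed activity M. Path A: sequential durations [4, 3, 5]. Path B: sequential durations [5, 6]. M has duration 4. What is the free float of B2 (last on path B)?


ES(B2) = sum of predecessors on chain B = 5
EF(B2) = ES + duration = 5 + 6 = 11
Successor of B2 is M. ES(M) = max(sum(A), sum(B)) = max(12, 11) = 12
Free float = ES(successor) - EF(current) = 12 - 11 = 1

1


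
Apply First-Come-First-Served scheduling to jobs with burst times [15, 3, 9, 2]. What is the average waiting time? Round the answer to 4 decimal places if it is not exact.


FCFS order (as given): [15, 3, 9, 2]
Waiting times:
  Job 1: wait = 0
  Job 2: wait = 15
  Job 3: wait = 18
  Job 4: wait = 27
Sum of waiting times = 60
Average waiting time = 60/4 = 15.0

15.0


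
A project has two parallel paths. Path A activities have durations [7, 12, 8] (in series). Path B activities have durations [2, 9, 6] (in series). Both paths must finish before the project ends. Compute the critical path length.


Path A total = 7 + 12 + 8 = 27
Path B total = 2 + 9 + 6 = 17
Critical path = longest path = max(27, 17) = 27

27


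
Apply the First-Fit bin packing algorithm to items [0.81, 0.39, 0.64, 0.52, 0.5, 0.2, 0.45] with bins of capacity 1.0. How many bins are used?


Place items sequentially using First-Fit:
  Item 0.81 -> new Bin 1
  Item 0.39 -> new Bin 2
  Item 0.64 -> new Bin 3
  Item 0.52 -> Bin 2 (now 0.91)
  Item 0.5 -> new Bin 4
  Item 0.2 -> Bin 3 (now 0.84)
  Item 0.45 -> Bin 4 (now 0.95)
Total bins used = 4

4


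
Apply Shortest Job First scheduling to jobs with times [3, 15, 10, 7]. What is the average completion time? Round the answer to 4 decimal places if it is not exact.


SJF order (ascending): [3, 7, 10, 15]
Completion times:
  Job 1: burst=3, C=3
  Job 2: burst=7, C=10
  Job 3: burst=10, C=20
  Job 4: burst=15, C=35
Average completion = 68/4 = 17.0

17.0


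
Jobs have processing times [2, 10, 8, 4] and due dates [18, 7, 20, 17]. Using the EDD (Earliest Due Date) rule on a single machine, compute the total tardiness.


Sort by due date (EDD order): [(10, 7), (4, 17), (2, 18), (8, 20)]
Compute completion times and tardiness:
  Job 1: p=10, d=7, C=10, tardiness=max(0,10-7)=3
  Job 2: p=4, d=17, C=14, tardiness=max(0,14-17)=0
  Job 3: p=2, d=18, C=16, tardiness=max(0,16-18)=0
  Job 4: p=8, d=20, C=24, tardiness=max(0,24-20)=4
Total tardiness = 7

7


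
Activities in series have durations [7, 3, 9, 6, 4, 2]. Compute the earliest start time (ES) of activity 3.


Activity 3 starts after activities 1 through 2 complete.
Predecessor durations: [7, 3]
ES = 7 + 3 = 10

10


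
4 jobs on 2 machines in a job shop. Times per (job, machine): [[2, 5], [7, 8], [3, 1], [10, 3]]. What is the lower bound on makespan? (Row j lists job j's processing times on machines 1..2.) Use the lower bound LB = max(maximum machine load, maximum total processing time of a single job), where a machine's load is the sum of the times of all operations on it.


Machine loads:
  Machine 1: 2 + 7 + 3 + 10 = 22
  Machine 2: 5 + 8 + 1 + 3 = 17
Max machine load = 22
Job totals:
  Job 1: 7
  Job 2: 15
  Job 3: 4
  Job 4: 13
Max job total = 15
Lower bound = max(22, 15) = 22

22


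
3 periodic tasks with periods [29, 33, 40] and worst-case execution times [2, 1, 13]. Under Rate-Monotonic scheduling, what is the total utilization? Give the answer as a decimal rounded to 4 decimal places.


Compute individual utilizations (exact fractions):
  Task 1: C/T = 2/29 (approx. 0.069)
  Task 2: C/T = 1/33 (approx. 0.0303)
  Task 3: C/T = 13/40 (approx. 0.325)
Total utilization U = 2/29 + 1/33 + 13/40 = 16241/38280
Rounded to 4 decimal places: U = 0.4243
RM (Liu & Layland) bound for 3 tasks = 0.779763; compare with U = 16241/38280 (approx. 0.424269)
U <= bound, so schedulable by RM sufficient condition.

0.4243


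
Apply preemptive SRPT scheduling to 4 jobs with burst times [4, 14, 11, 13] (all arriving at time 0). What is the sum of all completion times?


Since all jobs arrive at t=0, SRPT equals SPT ordering.
SPT order: [4, 11, 13, 14]
Completion times:
  Job 1: p=4, C=4
  Job 2: p=11, C=15
  Job 3: p=13, C=28
  Job 4: p=14, C=42
Total completion time = 4 + 15 + 28 + 42 = 89

89


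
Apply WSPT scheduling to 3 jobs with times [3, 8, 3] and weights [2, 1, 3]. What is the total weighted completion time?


Compute p/w ratios and sort ascending (WSPT): [(3, 3), (3, 2), (8, 1)]
Compute weighted completion times:
  Job (p=3,w=3): C=3, w*C=3*3=9
  Job (p=3,w=2): C=6, w*C=2*6=12
  Job (p=8,w=1): C=14, w*C=1*14=14
Total weighted completion time = 35

35


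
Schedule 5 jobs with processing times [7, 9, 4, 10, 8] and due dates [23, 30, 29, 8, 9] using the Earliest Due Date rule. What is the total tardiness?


Sort by due date (EDD order): [(10, 8), (8, 9), (7, 23), (4, 29), (9, 30)]
Compute completion times and tardiness:
  Job 1: p=10, d=8, C=10, tardiness=max(0,10-8)=2
  Job 2: p=8, d=9, C=18, tardiness=max(0,18-9)=9
  Job 3: p=7, d=23, C=25, tardiness=max(0,25-23)=2
  Job 4: p=4, d=29, C=29, tardiness=max(0,29-29)=0
  Job 5: p=9, d=30, C=38, tardiness=max(0,38-30)=8
Total tardiness = 21

21


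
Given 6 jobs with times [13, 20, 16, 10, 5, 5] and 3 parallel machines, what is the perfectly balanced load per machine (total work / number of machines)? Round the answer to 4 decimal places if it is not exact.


Total processing time = 13 + 20 + 16 + 10 + 5 + 5 = 69
Number of machines = 3
Ideal balanced load = 69 / 3 = 23.0

23.0


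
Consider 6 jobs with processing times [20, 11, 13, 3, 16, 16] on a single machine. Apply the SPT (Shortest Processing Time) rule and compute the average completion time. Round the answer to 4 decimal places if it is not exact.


Sort jobs by processing time (SPT order): [3, 11, 13, 16, 16, 20]
Compute completion times sequentially:
  Job 1: processing = 3, completes at 3
  Job 2: processing = 11, completes at 14
  Job 3: processing = 13, completes at 27
  Job 4: processing = 16, completes at 43
  Job 5: processing = 16, completes at 59
  Job 6: processing = 20, completes at 79
Sum of completion times = 225
Average completion time = 225/6 = 37.5

37.5


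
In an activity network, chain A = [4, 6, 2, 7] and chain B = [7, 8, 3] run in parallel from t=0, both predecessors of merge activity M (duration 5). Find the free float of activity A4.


ES(A4) = sum of predecessors on chain A = 12
EF(A4) = ES + duration = 12 + 7 = 19
Successor of A4 is M. ES(M) = max(sum(A), sum(B)) = max(19, 18) = 19
Free float = ES(successor) - EF(current) = 19 - 19 = 0

0


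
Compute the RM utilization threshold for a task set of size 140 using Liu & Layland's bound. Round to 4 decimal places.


Compute 2^(1/140) = 1.0049633280
Subtract 1: 1.0049633280 - 1 = 0.0049633280
Multiply by n: 140 * 0.0049633280 = 0.6948659200
Round to 4 dp: 0.6949

0.6949


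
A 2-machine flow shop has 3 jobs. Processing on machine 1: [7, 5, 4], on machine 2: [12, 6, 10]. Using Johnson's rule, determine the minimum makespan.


Apply Johnson's rule:
  Group 1 (a <= b): [(3, 4, 10), (2, 5, 6), (1, 7, 12)]
  Group 2 (a > b): []
Optimal job order: [3, 2, 1]
Schedule:
  Job 3: M1 done at 4, M2 done at 14
  Job 2: M1 done at 9, M2 done at 20
  Job 1: M1 done at 16, M2 done at 32
Makespan = 32

32


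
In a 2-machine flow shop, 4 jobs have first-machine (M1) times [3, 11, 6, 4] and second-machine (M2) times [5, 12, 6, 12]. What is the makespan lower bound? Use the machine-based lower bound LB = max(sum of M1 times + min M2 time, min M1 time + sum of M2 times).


LB1 = sum(M1 times) + min(M2 times) = 24 + 5 = 29
LB2 = min(M1 times) + sum(M2 times) = 3 + 35 = 38
Lower bound = max(LB1, LB2) = max(29, 38) = 38

38


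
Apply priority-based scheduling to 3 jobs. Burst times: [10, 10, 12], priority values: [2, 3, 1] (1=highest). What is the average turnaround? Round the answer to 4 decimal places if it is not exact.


Sort by priority (ascending = highest first):
Order: [(1, 12), (2, 10), (3, 10)]
Completion times:
  Priority 1, burst=12, C=12
  Priority 2, burst=10, C=22
  Priority 3, burst=10, C=32
Average turnaround = 66/3 = 22.0

22.0


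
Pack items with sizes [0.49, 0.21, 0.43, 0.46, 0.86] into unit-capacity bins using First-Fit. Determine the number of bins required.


Place items sequentially using First-Fit:
  Item 0.49 -> new Bin 1
  Item 0.21 -> Bin 1 (now 0.7)
  Item 0.43 -> new Bin 2
  Item 0.46 -> Bin 2 (now 0.89)
  Item 0.86 -> new Bin 3
Total bins used = 3

3


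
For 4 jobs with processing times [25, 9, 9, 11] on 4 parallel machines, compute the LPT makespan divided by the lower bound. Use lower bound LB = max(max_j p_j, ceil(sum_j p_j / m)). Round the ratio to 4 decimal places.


LPT order: [25, 11, 9, 9]
Machine loads after assignment: [25, 11, 9, 9]
LPT makespan = 25
Lower bound = max(max_job, ceil(total/4)) = max(25, 14) = 25
Ratio = 25 / 25 = 1.0

1.0


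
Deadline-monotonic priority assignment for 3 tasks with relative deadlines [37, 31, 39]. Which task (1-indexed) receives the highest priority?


Sort tasks by relative deadline (ascending):
  Task 2: deadline = 31
  Task 1: deadline = 37
  Task 3: deadline = 39
Priority order (highest first): [2, 1, 3]
Highest priority task = 2

2


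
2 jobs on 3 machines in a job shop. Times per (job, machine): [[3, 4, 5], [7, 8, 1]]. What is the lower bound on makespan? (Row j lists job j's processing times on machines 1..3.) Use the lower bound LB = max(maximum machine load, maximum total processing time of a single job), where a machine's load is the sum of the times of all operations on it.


Machine loads:
  Machine 1: 3 + 7 = 10
  Machine 2: 4 + 8 = 12
  Machine 3: 5 + 1 = 6
Max machine load = 12
Job totals:
  Job 1: 12
  Job 2: 16
Max job total = 16
Lower bound = max(12, 16) = 16

16


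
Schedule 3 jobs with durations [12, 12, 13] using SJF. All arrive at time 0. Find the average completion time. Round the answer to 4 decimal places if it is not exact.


SJF order (ascending): [12, 12, 13]
Completion times:
  Job 1: burst=12, C=12
  Job 2: burst=12, C=24
  Job 3: burst=13, C=37
Average completion = 73/3 = 24.3333

24.3333


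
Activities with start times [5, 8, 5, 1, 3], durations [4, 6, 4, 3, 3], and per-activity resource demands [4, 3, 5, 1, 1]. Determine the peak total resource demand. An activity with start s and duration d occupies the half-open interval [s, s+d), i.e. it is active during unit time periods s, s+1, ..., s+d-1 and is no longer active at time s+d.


Each activity i is active on [start_i, start_i + duration_i).
Compute total resource usage per time slot:
  t=0: active resources = [], total = 0
  t=1: active resources = [1], total = 1
  t=2: active resources = [1], total = 1
  t=3: active resources = [1, 1], total = 2
  t=4: active resources = [1], total = 1
  t=5: active resources = [4, 5, 1], total = 10
  t=6: active resources = [4, 5], total = 9
  t=7: active resources = [4, 5], total = 9
  t=8: active resources = [4, 3, 5], total = 12
  t=9: active resources = [3], total = 3
  t=10: active resources = [3], total = 3
  t=11: active resources = [3], total = 3
  t=12: active resources = [3], total = 3
  t=13: active resources = [3], total = 3
Peak resource demand = 12

12


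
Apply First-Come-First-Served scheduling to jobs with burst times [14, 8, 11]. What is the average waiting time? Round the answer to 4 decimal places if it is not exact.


FCFS order (as given): [14, 8, 11]
Waiting times:
  Job 1: wait = 0
  Job 2: wait = 14
  Job 3: wait = 22
Sum of waiting times = 36
Average waiting time = 36/3 = 12.0

12.0


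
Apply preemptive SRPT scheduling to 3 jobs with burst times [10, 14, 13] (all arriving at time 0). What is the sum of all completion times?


Since all jobs arrive at t=0, SRPT equals SPT ordering.
SPT order: [10, 13, 14]
Completion times:
  Job 1: p=10, C=10
  Job 2: p=13, C=23
  Job 3: p=14, C=37
Total completion time = 10 + 23 + 37 = 70

70


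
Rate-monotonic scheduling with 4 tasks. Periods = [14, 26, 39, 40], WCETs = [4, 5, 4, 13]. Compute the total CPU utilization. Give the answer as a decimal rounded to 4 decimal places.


Compute individual utilizations (exact fractions):
  Task 1: C/T = 4/14 = 2/7 (approx. 0.2857)
  Task 2: C/T = 5/26 (approx. 0.1923)
  Task 3: C/T = 4/39 (approx. 0.1026)
  Task 4: C/T = 13/40 (approx. 0.325)
Total utilization U = 2/7 + 5/26 + 4/39 + 13/40 = 9889/10920
Rounded to 4 decimal places: U = 0.9056
RM (Liu & Layland) bound for 4 tasks = 0.756828; compare with U = 9889/10920 (approx. 0.905586)
bound < U <= 1, so the RM sufficient condition is not met (inconclusive; an exact test such as response-time analysis is needed).

0.9056


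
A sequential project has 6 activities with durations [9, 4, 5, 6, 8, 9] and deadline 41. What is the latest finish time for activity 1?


LF(activity 1) = deadline - sum of successor durations
Successors: activities 2 through 6 with durations [4, 5, 6, 8, 9]
Sum of successor durations = 32
LF = 41 - 32 = 9

9


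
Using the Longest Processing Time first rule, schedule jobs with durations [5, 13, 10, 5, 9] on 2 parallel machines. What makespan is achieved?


Sort jobs in decreasing order (LPT): [13, 10, 9, 5, 5]
Assign each job to the least loaded machine:
  Machine 1: jobs [13, 5, 5], load = 23
  Machine 2: jobs [10, 9], load = 19
Makespan = max load = 23

23


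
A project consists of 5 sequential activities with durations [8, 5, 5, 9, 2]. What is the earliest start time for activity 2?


Activity 2 starts after activities 1 through 1 complete.
Predecessor durations: [8]
ES = 8 = 8

8


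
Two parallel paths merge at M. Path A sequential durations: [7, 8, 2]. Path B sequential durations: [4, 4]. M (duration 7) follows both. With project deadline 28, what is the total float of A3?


Forward pass: ES(A3) = sum of predecessors on chain A = 15
EF = ES + duration = 15 + 2 = 17
Backward pass: LF(M) = deadline = 28; LS(M) = 28 - 7 = 21
LF(A3) = LS(M) - sum(successors on chain A) = 21 - 0 = 21
LS = LF - duration = 21 - 2 = 19
Total float = LS - ES = 19 - 15 = 4

4


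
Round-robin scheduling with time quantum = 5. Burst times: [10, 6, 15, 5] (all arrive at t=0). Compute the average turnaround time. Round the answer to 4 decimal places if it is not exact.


Time quantum = 5
Execution trace:
  J1 runs 5 units, time = 5
  J2 runs 5 units, time = 10
  J3 runs 5 units, time = 15
  J4 runs 5 units, time = 20
  J1 runs 5 units, time = 25
  J2 runs 1 units, time = 26
  J3 runs 5 units, time = 31
  J3 runs 5 units, time = 36
Finish times: [25, 26, 36, 20]
Average turnaround = 107/4 = 26.75

26.75


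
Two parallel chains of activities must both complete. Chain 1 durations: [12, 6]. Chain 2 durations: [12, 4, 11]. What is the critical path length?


Path A total = 12 + 6 = 18
Path B total = 12 + 4 + 11 = 27
Critical path = longest path = max(18, 27) = 27

27


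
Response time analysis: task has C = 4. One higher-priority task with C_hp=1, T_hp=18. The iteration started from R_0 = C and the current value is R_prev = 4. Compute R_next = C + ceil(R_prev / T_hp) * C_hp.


R_next = C + ceil(R_prev / T_hp) * C_hp
ceil(4 / 18) = ceil(0.2222) = 1
Interference = 1 * 1 = 1
R_next = 4 + 1 = 5

5


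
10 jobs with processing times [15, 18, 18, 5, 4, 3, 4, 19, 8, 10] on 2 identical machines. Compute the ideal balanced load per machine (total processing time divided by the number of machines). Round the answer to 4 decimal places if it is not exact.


Total processing time = 15 + 18 + 18 + 5 + 4 + 3 + 4 + 19 + 8 + 10 = 104
Number of machines = 2
Ideal balanced load = 104 / 2 = 52.0

52.0


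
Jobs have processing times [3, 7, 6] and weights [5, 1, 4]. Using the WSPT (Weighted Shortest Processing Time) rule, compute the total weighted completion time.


Compute p/w ratios and sort ascending (WSPT): [(3, 5), (6, 4), (7, 1)]
Compute weighted completion times:
  Job (p=3,w=5): C=3, w*C=5*3=15
  Job (p=6,w=4): C=9, w*C=4*9=36
  Job (p=7,w=1): C=16, w*C=1*16=16
Total weighted completion time = 67

67


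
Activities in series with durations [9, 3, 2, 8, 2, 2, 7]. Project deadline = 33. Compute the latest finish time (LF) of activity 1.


LF(activity 1) = deadline - sum of successor durations
Successors: activities 2 through 7 with durations [3, 2, 8, 2, 2, 7]
Sum of successor durations = 24
LF = 33 - 24 = 9

9


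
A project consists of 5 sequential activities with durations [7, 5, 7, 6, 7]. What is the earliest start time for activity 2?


Activity 2 starts after activities 1 through 1 complete.
Predecessor durations: [7]
ES = 7 = 7

7


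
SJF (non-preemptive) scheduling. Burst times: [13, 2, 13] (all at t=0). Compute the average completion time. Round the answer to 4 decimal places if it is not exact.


SJF order (ascending): [2, 13, 13]
Completion times:
  Job 1: burst=2, C=2
  Job 2: burst=13, C=15
  Job 3: burst=13, C=28
Average completion = 45/3 = 15.0

15.0


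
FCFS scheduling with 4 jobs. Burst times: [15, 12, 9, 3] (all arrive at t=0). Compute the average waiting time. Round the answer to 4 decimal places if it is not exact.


FCFS order (as given): [15, 12, 9, 3]
Waiting times:
  Job 1: wait = 0
  Job 2: wait = 15
  Job 3: wait = 27
  Job 4: wait = 36
Sum of waiting times = 78
Average waiting time = 78/4 = 19.5

19.5


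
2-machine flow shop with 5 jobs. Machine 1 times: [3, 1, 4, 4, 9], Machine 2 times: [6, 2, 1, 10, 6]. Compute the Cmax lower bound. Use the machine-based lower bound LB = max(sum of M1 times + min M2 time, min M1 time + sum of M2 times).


LB1 = sum(M1 times) + min(M2 times) = 21 + 1 = 22
LB2 = min(M1 times) + sum(M2 times) = 1 + 25 = 26
Lower bound = max(LB1, LB2) = max(22, 26) = 26

26


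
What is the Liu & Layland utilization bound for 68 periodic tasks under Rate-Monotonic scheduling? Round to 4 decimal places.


Compute 2^(1/68) = 1.0102454700
Subtract 1: 1.0102454700 - 1 = 0.0102454700
Multiply by n: 68 * 0.0102454700 = 0.6966919600
Round to 4 dp: 0.6967

0.6967


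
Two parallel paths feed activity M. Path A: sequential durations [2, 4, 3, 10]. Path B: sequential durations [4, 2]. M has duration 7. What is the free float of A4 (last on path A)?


ES(A4) = sum of predecessors on chain A = 9
EF(A4) = ES + duration = 9 + 10 = 19
Successor of A4 is M. ES(M) = max(sum(A), sum(B)) = max(19, 6) = 19
Free float = ES(successor) - EF(current) = 19 - 19 = 0

0


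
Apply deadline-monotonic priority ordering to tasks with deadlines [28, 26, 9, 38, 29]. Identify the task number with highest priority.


Sort tasks by relative deadline (ascending):
  Task 3: deadline = 9
  Task 2: deadline = 26
  Task 1: deadline = 28
  Task 5: deadline = 29
  Task 4: deadline = 38
Priority order (highest first): [3, 2, 1, 5, 4]
Highest priority task = 3

3


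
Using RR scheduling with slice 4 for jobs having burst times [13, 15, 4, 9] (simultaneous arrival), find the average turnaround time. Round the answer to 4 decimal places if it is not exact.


Time quantum = 4
Execution trace:
  J1 runs 4 units, time = 4
  J2 runs 4 units, time = 8
  J3 runs 4 units, time = 12
  J4 runs 4 units, time = 16
  J1 runs 4 units, time = 20
  J2 runs 4 units, time = 24
  J4 runs 4 units, time = 28
  J1 runs 4 units, time = 32
  J2 runs 4 units, time = 36
  J4 runs 1 units, time = 37
  J1 runs 1 units, time = 38
  J2 runs 3 units, time = 41
Finish times: [38, 41, 12, 37]
Average turnaround = 128/4 = 32.0

32.0


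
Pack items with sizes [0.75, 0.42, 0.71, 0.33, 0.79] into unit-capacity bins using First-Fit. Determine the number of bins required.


Place items sequentially using First-Fit:
  Item 0.75 -> new Bin 1
  Item 0.42 -> new Bin 2
  Item 0.71 -> new Bin 3
  Item 0.33 -> Bin 2 (now 0.75)
  Item 0.79 -> new Bin 4
Total bins used = 4

4


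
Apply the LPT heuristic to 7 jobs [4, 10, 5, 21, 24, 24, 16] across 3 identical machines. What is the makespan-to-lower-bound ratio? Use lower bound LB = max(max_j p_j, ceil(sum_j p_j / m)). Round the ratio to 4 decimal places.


LPT order: [24, 24, 21, 16, 10, 5, 4]
Machine loads after assignment: [34, 33, 37]
LPT makespan = 37
Lower bound = max(max_job, ceil(total/3)) = max(24, 35) = 35
Ratio = 37 / 35 = 1.0571

1.0571


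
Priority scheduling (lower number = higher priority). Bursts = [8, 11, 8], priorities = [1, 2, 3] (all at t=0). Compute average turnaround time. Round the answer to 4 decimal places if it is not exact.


Sort by priority (ascending = highest first):
Order: [(1, 8), (2, 11), (3, 8)]
Completion times:
  Priority 1, burst=8, C=8
  Priority 2, burst=11, C=19
  Priority 3, burst=8, C=27
Average turnaround = 54/3 = 18.0

18.0


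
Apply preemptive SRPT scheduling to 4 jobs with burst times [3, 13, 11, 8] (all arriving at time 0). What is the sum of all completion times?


Since all jobs arrive at t=0, SRPT equals SPT ordering.
SPT order: [3, 8, 11, 13]
Completion times:
  Job 1: p=3, C=3
  Job 2: p=8, C=11
  Job 3: p=11, C=22
  Job 4: p=13, C=35
Total completion time = 3 + 11 + 22 + 35 = 71

71
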